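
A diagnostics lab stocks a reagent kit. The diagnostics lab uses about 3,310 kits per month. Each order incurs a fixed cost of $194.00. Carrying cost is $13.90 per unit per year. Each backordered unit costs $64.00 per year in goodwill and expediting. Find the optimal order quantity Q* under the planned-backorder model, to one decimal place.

Annual demand D = 3,310 × 12 = 39,720.
With planned backorders, Q* = √(2DS/H) · √((H+B)/B).
√(2DS/H) = √(2 × 39,720 × 194 / 13.9) = 1052.963.
√((H+B)/B) = √((13.9+64)/64) = 1.1033.
Q* ≈ 1161.694.

Q* ≈ 1,161.7 kits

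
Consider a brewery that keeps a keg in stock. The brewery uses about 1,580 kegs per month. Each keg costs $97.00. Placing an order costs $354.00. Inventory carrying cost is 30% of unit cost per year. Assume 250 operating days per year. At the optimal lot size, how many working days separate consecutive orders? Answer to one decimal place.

Annual demand D = 1,580 × 12 = 18,960.
Holding cost H = 0.30 × $97.00 = $29.1000 per unit per year.
EOQ = √(2DS/H) = √(2 × 18,960 × 354 / 29.1) ≈ 679.19.
Cycle time = Q*/D × 250 = 679.19 / 18,960 × 250 ≈ 8.956 days.

T ≈ 9.0 days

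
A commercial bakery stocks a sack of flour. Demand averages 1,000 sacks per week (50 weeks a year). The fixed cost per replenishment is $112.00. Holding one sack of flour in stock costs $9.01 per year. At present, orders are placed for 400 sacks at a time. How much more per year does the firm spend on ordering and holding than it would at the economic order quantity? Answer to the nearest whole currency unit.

Extra cost ≈ $5,757 per year

Annual demand D = 1,000 × 50 = 50,000.
EOQ = √(2DS/H) = √(2 × 50,000 × 112 / 9.01) ≈ 1114.93.
Cost at Q* = (D/Q*)S + (Q*/2)H = √(2DSH) ≈ $10,045.50.
Cost at Q = 400: (50,000/400)×112 + (400/2)×9.01 = $14,000.00 + $1,802.00 = $15,802.00.
Excess = $15,802.00 − $10,045.50 = $5,756.50.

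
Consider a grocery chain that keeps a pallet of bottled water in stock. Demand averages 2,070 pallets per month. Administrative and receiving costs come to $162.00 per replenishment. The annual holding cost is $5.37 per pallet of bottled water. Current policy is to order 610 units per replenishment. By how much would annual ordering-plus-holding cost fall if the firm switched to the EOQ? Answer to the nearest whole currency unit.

Extra cost ≈ $1,661 per year

Annual demand D = 2,070 × 12 = 24,840.
EOQ = √(2DS/H) = √(2 × 24,840 × 162 / 5.37) ≈ 1224.22.
Cost at Q* = (D/Q*)S + (Q*/2)H = √(2DSH) ≈ $6,574.09.
Cost at Q = 610: (24,840/610)×162 + (610/2)×5.37 = $6,596.85 + $1,637.85 = $8,234.70.
Excess = $8,234.70 − $6,574.09 = $1,660.62.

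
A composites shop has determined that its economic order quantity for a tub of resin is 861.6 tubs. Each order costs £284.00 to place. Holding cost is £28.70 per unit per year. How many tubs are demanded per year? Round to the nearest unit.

The basic EOQ model gives Q* = √(2DS/H); rearrange for the unknown.
From Q* = √(2DS/H): D = Q*²H / (2S) = 861.6² × 28.7 / (2 × 284) = 37509.817.

D ≈ 37,510 tubs per year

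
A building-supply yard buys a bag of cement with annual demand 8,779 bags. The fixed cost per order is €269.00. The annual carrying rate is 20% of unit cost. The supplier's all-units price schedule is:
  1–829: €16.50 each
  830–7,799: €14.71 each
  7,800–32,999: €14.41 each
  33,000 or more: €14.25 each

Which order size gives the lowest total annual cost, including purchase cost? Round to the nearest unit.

Holding cost per unit per year at price C is H = 0.20·C.
Candidates are each tier's EOQ (if it falls in that tier) and each price-break quantity.
Tier 1 (€16.50): EOQ = 1196.3 exceeds tier's upper bound 829, so this tier is dominated.
EOQ at €14.71 = 1267.0 (feasible in tier 2): TC = 8,779×€14.71 + (8,779/1267.0)×269 + (1267.0/2)×0.20×€14.71 = €132,866.74.
EOQ at €14.41 = 1280.2 < 7800, so use break Q=7800: TC = 8,779×€14.41 + (8,779/7800.0)×269 + (7800.0/2)×0.20×€14.41 = €138,047.95.
EOQ at €14.25 = 1287.3 < 33000, so use break Q=33000: TC = 8,779×€14.25 + (8,779/33000.0)×269 + (33000.0/2)×0.20×€14.25 = €172,197.31.
Lowest total cost is €132,866.74 at Q = 1267.0.

Q* ≈ 1,267 bags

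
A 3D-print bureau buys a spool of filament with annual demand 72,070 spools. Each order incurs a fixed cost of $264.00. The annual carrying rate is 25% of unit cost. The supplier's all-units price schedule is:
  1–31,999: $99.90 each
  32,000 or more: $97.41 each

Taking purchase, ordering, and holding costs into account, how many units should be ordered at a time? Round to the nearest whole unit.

Holding cost per unit per year at price C is H = 0.25·C.
For each price level, check whether its EOQ is feasible; otherwise the best quantity at that price is the breakpoint.
EOQ at $99.90 = 1234.4 (feasible in tier 1): TC = 72,070×$99.90 + (72,070/1234.4)×264 + (1234.4/2)×0.25×$99.90 = $7,230,621.12.
EOQ at $97.41 = 1250.0 < 32000, so use break Q=32000: TC = 72,070×$97.41 + (72,070/32000.0)×264 + (32000.0/2)×0.25×$97.41 = $7,410,573.28.
Lowest total cost is $7,230,621.12 at Q = 1234.4.

Q* ≈ 1,234 spools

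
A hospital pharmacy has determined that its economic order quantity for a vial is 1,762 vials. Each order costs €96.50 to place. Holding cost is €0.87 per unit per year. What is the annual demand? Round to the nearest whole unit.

The basic EOQ model gives Q* = √(2DS/H); rearrange for the unknown.
From Q* = √(2DS/H): D = Q*²H / (2S) = 1,762² × 0.87 / (2 × 96.5) = 13995.027.

D ≈ 13,995 vials per year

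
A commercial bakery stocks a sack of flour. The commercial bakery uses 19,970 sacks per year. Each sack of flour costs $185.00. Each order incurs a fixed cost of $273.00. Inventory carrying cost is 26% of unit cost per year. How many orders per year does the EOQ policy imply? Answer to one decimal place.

Holding cost H = 0.26 × $185.00 = $48.1000 per unit per year.
The optimal lot size = √(2DS/H) = √(2 × 19,970 × 273 / 48.1) ≈ 476.12.
Orders per year = D / Q* = 19,970 / 476.12 ≈ 41.944.

N ≈ 41.9 orders per year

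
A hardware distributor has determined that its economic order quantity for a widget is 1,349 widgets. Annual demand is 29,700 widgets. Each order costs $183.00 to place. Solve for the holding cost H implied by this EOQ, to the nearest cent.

H ≈ $5.97

Invert the EOQ relation Q*² = 2DS/H.
From Q* = √(2DS/H): H = 2DS / Q*² = 2 × 29,700 × 183 / 1,349² = 5.9733.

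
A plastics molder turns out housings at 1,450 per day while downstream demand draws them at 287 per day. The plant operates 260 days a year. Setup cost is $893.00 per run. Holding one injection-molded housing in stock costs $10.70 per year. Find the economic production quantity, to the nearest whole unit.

Q* ≈ 3,941 housings

Annual demand D = 287 × 260 = 74,620.
Production build-up factor (1 − d/p) = 1 − 287/1,450 = 0.8021.
Q* = √(2DS / (H(1 − d/p))) = √(2 × 74,620 × 893 / (10.7 × 0.8021)).
= √(133,271,320 / 8.5821) ≈ 3940.675.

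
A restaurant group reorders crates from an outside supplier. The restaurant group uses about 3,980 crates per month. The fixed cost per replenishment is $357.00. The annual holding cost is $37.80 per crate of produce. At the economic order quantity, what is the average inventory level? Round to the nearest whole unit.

Annual demand D = 3,980 × 12 = 47,760.
Q* = √(2DS/H) = √(2 × 47,760 × 357 / 37.8) ≈ 949.81.
Average inventory = Q*/2 ≈ 949.81 / 2 = 474.903.

Average inventory ≈ 475 crates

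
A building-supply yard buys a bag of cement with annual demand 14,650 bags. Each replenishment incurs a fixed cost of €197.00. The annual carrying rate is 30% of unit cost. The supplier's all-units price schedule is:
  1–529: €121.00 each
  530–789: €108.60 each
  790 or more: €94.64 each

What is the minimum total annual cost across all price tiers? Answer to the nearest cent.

Holding cost per unit per year at price C is H = 0.30·C.
For each price level, check whether its EOQ is feasible; otherwise the best quantity at that price is the breakpoint.
EOQ at €121.00 = 398.8 (feasible in tier 1): TC = 14,650×€121.00 + (14,650/398.8)×197 + (398.8/2)×0.30×€121.00 = €1,787,125.06.
EOQ at €108.60 = 420.9 < 530, so use break Q=530: TC = 14,650×€108.60 + (14,650/530.0)×197 + (530.0/2)×0.30×€108.60 = €1,605,069.08.
EOQ at €94.64 = 450.9 < 790, so use break Q=790: TC = 14,650×€94.64 + (14,650/790.0)×197 + (790.0/2)×0.30×€94.64 = €1,401,344.07.
Lowest total cost among the candidates is at Q = 790.0.

TC* ≈ €1,401,344.07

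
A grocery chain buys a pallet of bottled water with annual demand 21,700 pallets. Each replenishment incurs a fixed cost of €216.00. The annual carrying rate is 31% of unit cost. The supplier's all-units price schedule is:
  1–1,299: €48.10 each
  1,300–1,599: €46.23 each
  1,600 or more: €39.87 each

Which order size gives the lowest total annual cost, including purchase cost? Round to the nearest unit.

Holding cost per unit per year at price C is H = 0.31·C.
Candidates are each tier's EOQ (if it falls in that tier) and each price-break quantity.
EOQ at €48.10 = 792.9 (feasible in tier 1): TC = 21,700×€48.10 + (21,700/792.9)×216 + (792.9/2)×0.31×€48.10 = €1,055,592.93.
EOQ at €46.23 = 808.8 < 1300, so use break Q=1300: TC = 21,700×€46.23 + (21,700/1300.0)×216 + (1300.0/2)×0.31×€46.23 = €1,016,111.88.
EOQ at €39.87 = 870.9 < 1600, so use break Q=1600: TC = 21,700×€39.87 + (21,700/1600.0)×216 + (1600.0/2)×0.31×€39.87 = €877,996.26.
Lowest total cost is €877,996.26 at Q = 1600.0.

Q* ≈ 1,600 pallets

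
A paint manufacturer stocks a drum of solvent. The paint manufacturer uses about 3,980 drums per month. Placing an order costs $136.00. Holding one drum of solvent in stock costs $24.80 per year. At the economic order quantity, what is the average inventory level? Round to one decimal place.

Annual demand D = 3,980 × 12 = 47,760.
EOQ = √(2DS/H) = √(2 × 47,760 × 136 / 24.8) ≈ 723.75.
Average inventory = Q*/2 ≈ 723.75 / 2 = 361.877.

Average inventory ≈ 361.9 drums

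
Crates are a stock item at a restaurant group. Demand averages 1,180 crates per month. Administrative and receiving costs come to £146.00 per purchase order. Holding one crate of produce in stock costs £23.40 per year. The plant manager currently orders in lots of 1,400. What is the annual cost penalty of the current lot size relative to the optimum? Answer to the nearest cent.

Extra cost ≈ £8,020.40 per year

Annual demand D = 1,180 × 12 = 14,160.
EOQ = √(2DS/H) = √(2 × 14,160 × 146 / 23.4) ≈ 420.35.
Cost at Q* = (D/Q*)S + (Q*/2)H = √(2DSH) ≈ £9,836.28.
Cost at Q = 1,400: (14,160/1,400)×146 + (1,400/2)×23.4 = £1,476.69 + £16,380.00 = £17,856.69.
Excess = £17,856.69 − £9,836.28 = £8,020.40.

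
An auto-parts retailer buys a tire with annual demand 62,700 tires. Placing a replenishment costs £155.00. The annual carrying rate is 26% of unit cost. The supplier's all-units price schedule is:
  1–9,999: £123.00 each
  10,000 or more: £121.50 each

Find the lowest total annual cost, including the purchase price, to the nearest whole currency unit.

Holding cost per unit per year at price C is H = 0.26·C.
Candidates are each tier's EOQ (if it falls in that tier) and each price-break quantity.
EOQ at £123.00 = 779.6 (feasible in tier 1): TC = 62,700×£123.00 + (62,700/779.6)×155 + (779.6/2)×0.26×£123.00 = £7,737,031.81.
EOQ at £121.50 = 784.4 < 10000, so use break Q=10000: TC = 62,700×£121.50 + (62,700/10000.0)×155 + (10000.0/2)×0.26×£121.50 = £7,776,971.85.
Lowest total cost among the candidates is at Q = 779.6.

TC* ≈ £7,737,032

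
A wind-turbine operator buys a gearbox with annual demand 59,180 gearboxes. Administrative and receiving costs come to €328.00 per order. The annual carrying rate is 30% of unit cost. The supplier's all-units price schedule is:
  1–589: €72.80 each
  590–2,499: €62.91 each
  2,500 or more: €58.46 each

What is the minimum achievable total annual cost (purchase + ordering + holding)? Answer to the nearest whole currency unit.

TC* ≈ €3,489,350

Holding cost per unit per year at price C is H = 0.30·C.
For each price level, check whether its EOQ is feasible; otherwise the best quantity at that price is the breakpoint.
Tier 1 (€72.80): EOQ = 1333.3 exceeds tier's upper bound 589, so this tier is dominated.
EOQ at €62.91 = 1434.2 (feasible in tier 2): TC = 59,180×€62.91 + (59,180/1434.2)×328 + (1434.2/2)×0.30×€62.91 = €3,750,082.03.
EOQ at €58.46 = 1487.8 < 2500, so use break Q=2500: TC = 59,180×€58.46 + (59,180/2500.0)×328 + (2500.0/2)×0.30×€58.46 = €3,489,349.72.
Lowest total cost among the candidates is at Q = 2500.0.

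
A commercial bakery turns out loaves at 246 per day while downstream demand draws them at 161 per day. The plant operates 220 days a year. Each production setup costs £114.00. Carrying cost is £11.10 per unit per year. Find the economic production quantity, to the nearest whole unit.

Q* ≈ 1,451 loaves

Annual demand D = 161 × 220 = 35,420.
Production build-up factor (1 − d/p) = 1 − 161/246 = 0.3455.
Q* = √(2DS / (H(1 − d/p))) = √(2 × 35,420 × 114 / (11.1 × 0.3455)).
= √(8,075,760 / 3.8354) ≈ 1451.070.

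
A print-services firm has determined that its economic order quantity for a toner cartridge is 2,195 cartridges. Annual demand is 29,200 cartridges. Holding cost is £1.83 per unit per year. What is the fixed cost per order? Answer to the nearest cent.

The basic EOQ model gives Q* = √(2DS/H); rearrange for the unknown.
From Q* = √(2DS/H): S = Q*²H / (2D) = 2,195² × 1.83 / (2 × 29,200) = 150.9758.

S ≈ £150.98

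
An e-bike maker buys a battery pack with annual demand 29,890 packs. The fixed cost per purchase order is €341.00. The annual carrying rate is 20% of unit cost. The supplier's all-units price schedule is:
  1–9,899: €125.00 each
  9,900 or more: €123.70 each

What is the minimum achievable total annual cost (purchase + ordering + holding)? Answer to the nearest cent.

Holding cost per unit per year at price C is H = 0.20·C.
Candidates are each tier's EOQ (if it falls in that tier) and each price-break quantity.
EOQ at €125.00 = 903.0 (feasible in tier 1): TC = 29,890×€125.00 + (29,890/903.0)×341 + (903.0/2)×0.20×€125.00 = €3,758,824.86.
EOQ at €123.70 = 907.7 < 9900, so use break Q=9900: TC = 29,890×€123.70 + (29,890/9900.0)×341 + (9900.0/2)×0.20×€123.70 = €3,820,885.54.
Lowest total cost among the candidates is at Q = 903.0.

TC* ≈ €3,758,824.86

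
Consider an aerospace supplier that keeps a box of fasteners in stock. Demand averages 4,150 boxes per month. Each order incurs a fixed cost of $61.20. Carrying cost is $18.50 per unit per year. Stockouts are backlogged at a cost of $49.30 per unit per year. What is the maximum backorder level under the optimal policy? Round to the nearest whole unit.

S* ≈ 184 boxes

Annual demand D = 4,150 × 12 = 49,800.
With planned backorders, Q* = √(2DS/H) · √((H+B)/B).
√(2DS/H) = √(2 × 49,800 × 61.2 / 18.5) = 574.010.
√((H+B)/B) = √((18.5+49.3)/49.3) = 1.1727.
Q* ≈ 673.149.
S* = Q* · H/(H+B) = 673.149 × 18.5/67.8 ≈ 183.676.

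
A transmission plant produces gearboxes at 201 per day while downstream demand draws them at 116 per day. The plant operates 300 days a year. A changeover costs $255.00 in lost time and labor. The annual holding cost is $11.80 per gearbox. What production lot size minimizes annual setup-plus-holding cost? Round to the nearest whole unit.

Q* ≈ 1,886 gearboxes

Annual demand D = 116 × 300 = 34,800.
Production build-up factor (1 − d/p) = 1 − 116/201 = 0.4229.
Q* = √(2DS / (H(1 − d/p))) = √(2 × 34,800 × 255 / (11.8 × 0.4229)).
= √(17,748,000 / 4.99) ≈ 1885.916.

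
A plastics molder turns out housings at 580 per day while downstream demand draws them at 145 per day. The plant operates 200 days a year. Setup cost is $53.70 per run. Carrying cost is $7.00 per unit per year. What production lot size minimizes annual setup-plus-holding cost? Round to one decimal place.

Q* ≈ 770.2 housings

Annual demand D = 145 × 200 = 29,000.
Production build-up factor (1 − d/p) = 1 − 145/580 = 0.7500.
Q* = √(2DS / (H(1 − d/p))) = √(2 × 29,000 × 53.7 / (7 × 0.7500)).
= √(3,114,600 / 5.25) ≈ 770.232.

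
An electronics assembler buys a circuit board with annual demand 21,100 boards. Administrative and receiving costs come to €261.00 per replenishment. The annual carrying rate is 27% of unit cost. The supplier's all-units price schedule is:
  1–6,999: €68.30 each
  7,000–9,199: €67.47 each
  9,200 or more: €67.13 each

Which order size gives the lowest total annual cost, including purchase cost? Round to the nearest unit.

Q* ≈ 773 boards

Holding cost per unit per year at price C is H = 0.27·C.
Evaluate total cost at each tier's feasible EOQ or, if the EOQ is below the tier, at the tier's minimum quantity.
EOQ at €68.30 = 772.8 (feasible in tier 1): TC = 21,100×€68.30 + (21,100/772.8)×261 + (772.8/2)×0.27×€68.30 = €1,455,381.77.
EOQ at €67.47 = 777.6 < 7000, so use break Q=7000: TC = 21,100×€67.47 + (21,100/7000.0)×261 + (7000.0/2)×0.27×€67.47 = €1,488,162.88.
EOQ at €67.13 = 779.5 < 9200, so use break Q=9200: TC = 21,100×€67.13 + (21,100/9200.0)×261 + (9200.0/2)×0.27×€67.13 = €1,500,417.06.
Lowest total cost is €1,455,381.77 at Q = 772.8.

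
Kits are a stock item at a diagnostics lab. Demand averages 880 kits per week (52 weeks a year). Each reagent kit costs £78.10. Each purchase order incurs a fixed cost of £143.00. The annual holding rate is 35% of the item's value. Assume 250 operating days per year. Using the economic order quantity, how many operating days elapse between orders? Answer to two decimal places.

T ≈ 3.78 days

Annual demand D = 880 × 52 = 45,760.
Holding cost H = 0.35 × £78.10 = £27.3350 per unit per year.
EOQ = √(2DS/H) = √(2 × 45,760 × 143 / 27.335) ≈ 691.94.
Cycle time = Q*/D × 250 = 691.94 / 45,760 × 250 ≈ 3.780 days.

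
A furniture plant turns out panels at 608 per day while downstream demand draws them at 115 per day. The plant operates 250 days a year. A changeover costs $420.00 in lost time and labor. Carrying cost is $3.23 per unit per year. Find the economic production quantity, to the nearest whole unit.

Annual demand D = 115 × 250 = 28,750.
Production build-up factor (1 − d/p) = 1 − 115/608 = 0.8109.
Q* = √(2DS / (H(1 − d/p))) = √(2 × 28,750 × 420 / (3.23 × 0.8109)).
= √(24,150,000 / 2.6191) ≈ 3036.586.

Q* ≈ 3,037 panels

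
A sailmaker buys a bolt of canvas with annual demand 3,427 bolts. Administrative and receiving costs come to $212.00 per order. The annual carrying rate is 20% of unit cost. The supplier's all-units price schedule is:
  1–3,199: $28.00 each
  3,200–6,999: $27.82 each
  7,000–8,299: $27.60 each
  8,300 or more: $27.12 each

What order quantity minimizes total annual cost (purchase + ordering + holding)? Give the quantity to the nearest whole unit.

Holding cost per unit per year at price C is H = 0.20·C.
Candidates are each tier's EOQ (if it falls in that tier) and each price-break quantity.
EOQ at $28.00 = 509.4 (feasible in tier 1): TC = 3,427×$28.00 + (3,427/509.4)×212 + (509.4/2)×0.20×$28.00 = $98,808.55.
EOQ at $27.82 = 511.0 < 3200, so use break Q=3200: TC = 3,427×$27.82 + (3,427/3200.0)×212 + (3200.0/2)×0.20×$27.82 = $104,468.58.
EOQ at $27.60 = 513.1 < 7000, so use break Q=7000: TC = 3,427×$27.60 + (3,427/7000.0)×212 + (7000.0/2)×0.20×$27.60 = $114,008.99.
EOQ at $27.12 = 517.6 < 8300, so use break Q=8300: TC = 3,427×$27.12 + (3,427/8300.0)×212 + (8300.0/2)×0.20×$27.12 = $115,537.37.
Lowest total cost is $98,808.55 at Q = 509.4.

Q* ≈ 509 bolts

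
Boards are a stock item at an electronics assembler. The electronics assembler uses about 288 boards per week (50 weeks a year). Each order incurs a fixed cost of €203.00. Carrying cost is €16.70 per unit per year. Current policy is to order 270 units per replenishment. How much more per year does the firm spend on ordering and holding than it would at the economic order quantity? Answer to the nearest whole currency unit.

Extra cost ≈ €3,200 per year

Annual demand D = 288 × 50 = 14,400.
EOQ = √(2DS/H) = √(2 × 14,400 × 203 / 16.7) ≈ 591.68.
Cost at Q* = (D/Q*)S + (Q*/2)H = √(2DSH) ≈ €9,881.04.
Cost at Q = 270: (14,400/270)×203 + (270/2)×16.7 = €10,826.67 + €2,254.50 = €13,081.17.
Excess = €13,081.17 − €9,881.04 = €3,200.13.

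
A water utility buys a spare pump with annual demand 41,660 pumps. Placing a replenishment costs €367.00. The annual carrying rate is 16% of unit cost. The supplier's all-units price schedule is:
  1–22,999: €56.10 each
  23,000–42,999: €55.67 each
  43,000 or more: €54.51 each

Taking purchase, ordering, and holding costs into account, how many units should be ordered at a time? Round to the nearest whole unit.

Holding cost per unit per year at price C is H = 0.16·C.
For each price level, check whether its EOQ is feasible; otherwise the best quantity at that price is the breakpoint.
EOQ at €56.10 = 1845.7 (feasible in tier 1): TC = 41,660×€56.10 + (41,660/1845.7)×367 + (1845.7/2)×0.16×€56.10 = €2,353,693.20.
EOQ at €55.67 = 1852.8 < 23000, so use break Q=23000: TC = 41,660×€55.67 + (41,660/23000.0)×367 + (23000.0/2)×0.16×€55.67 = €2,422,309.75.
EOQ at €54.51 = 1872.4 < 43000, so use break Q=43000: TC = 41,660×€54.51 + (41,660/43000.0)×367 + (43000.0/2)×0.16×€54.51 = €2,458,756.56.
Lowest total cost is €2,353,693.20 at Q = 1845.7.

Q* ≈ 1,846 pumps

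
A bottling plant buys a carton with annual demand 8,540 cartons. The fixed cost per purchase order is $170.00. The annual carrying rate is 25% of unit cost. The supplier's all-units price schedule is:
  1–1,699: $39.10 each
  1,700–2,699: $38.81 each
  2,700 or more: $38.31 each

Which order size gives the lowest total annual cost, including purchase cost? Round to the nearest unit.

Q* ≈ 545 cartons

Holding cost per unit per year at price C is H = 0.25·C.
Evaluate total cost at each tier's feasible EOQ or, if the EOQ is below the tier, at the tier's minimum quantity.
EOQ at $39.10 = 545.0 (feasible in tier 1): TC = 8,540×$39.10 + (8,540/545.0)×170 + (545.0/2)×0.25×$39.10 = $339,241.54.
EOQ at $38.81 = 547.0 < 1700, so use break Q=1700: TC = 8,540×$38.81 + (8,540/1700.0)×170 + (1700.0/2)×0.25×$38.81 = $340,538.53.
EOQ at $38.31 = 550.6 < 2700, so use break Q=2700: TC = 8,540×$38.31 + (8,540/2700.0)×170 + (2700.0/2)×0.25×$38.31 = $340,634.73.
Lowest total cost is $339,241.54 at Q = 545.0.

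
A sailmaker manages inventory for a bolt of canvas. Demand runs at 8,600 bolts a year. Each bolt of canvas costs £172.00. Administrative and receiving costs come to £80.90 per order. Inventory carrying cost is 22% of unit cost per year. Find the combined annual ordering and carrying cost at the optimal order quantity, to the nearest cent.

Holding cost H = 0.22 × £172.00 = £37.8400 per unit per year.
Q* = √(2DS/H) = √(2 × 8,600 × 80.9 / 37.84) ≈ 191.76.
At the optimum the two cost components are equal, so total cost = 2·(Q*/2)H = Q*·H.
Minimum total = √(2DSH) = √(2 × 8,600 × 80.9 × 37.84) ≈ 7256.280.

TC* ≈ £7,256.28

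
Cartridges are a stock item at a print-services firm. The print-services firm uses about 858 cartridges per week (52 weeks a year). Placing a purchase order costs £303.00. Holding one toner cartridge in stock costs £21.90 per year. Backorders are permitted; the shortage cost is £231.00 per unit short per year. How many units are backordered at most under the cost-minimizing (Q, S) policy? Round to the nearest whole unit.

S* ≈ 101 cartridges

Annual demand D = 858 × 52 = 44,616.
With planned backorders, Q* = √(2DS/H) · √((H+B)/B).
√(2DS/H) = √(2 × 44,616 × 303 / 21.9) = 1111.116.
√((H+B)/B) = √((21.9+231)/231) = 1.0463.
Q* ≈ 1162.594.
S* = Q* · H/(H+B) = 1162.594 × 21.9/252.9 ≈ 100.675.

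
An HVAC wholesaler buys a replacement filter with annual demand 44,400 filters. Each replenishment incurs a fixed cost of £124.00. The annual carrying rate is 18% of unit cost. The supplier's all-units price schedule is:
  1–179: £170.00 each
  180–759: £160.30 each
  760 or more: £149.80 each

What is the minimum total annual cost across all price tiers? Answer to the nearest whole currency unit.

TC* ≈ £6,668,611

Holding cost per unit per year at price C is H = 0.18·C.
For each price level, check whether its EOQ is feasible; otherwise the best quantity at that price is the breakpoint.
Tier 1 (£170.00): EOQ = 599.9 exceeds tier's upper bound 179, so this tier is dominated.
EOQ at £160.30 = 617.8 (feasible in tier 2): TC = 44,400×£160.30 + (44,400/617.8)×124 + (617.8/2)×0.18×£160.30 = £7,135,144.62.
EOQ at £149.80 = 639.0 < 760, so use break Q=760: TC = 44,400×£149.80 + (44,400/760.0)×124 + (760.0/2)×0.18×£149.80 = £6,668,610.53.
Lowest total cost among the candidates is at Q = 760.0.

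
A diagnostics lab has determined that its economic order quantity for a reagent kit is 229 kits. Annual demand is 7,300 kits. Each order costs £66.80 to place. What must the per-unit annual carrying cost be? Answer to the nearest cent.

H ≈ £18.60

Invert the EOQ relation Q*² = 2DS/H.
From Q* = √(2DS/H): H = 2DS / Q*² = 2 × 7,300 × 66.8 / 229² = 18.5977.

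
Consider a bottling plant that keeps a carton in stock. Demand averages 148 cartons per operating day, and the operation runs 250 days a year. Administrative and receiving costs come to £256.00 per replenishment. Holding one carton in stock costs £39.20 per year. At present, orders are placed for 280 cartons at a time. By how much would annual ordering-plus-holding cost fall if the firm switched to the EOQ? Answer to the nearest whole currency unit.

Annual demand D = 148 × 250 = 37,000.
EOQ = √(2DS/H) = √(2 × 37,000 × 256 / 39.2) ≈ 695.17.
Cost at Q* = (D/Q*)S + (Q*/2)H = √(2DSH) ≈ £27,250.78.
Cost at Q = 280: (37,000/280)×256 + (280/2)×39.2 = £33,828.57 + £5,488.00 = £39,316.57.
Excess = £39,316.57 − £27,250.78 = £12,065.80.

Extra cost ≈ £12,066 per year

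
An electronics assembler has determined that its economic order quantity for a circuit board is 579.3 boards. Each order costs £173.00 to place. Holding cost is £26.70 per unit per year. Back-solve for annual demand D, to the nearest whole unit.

The basic EOQ model gives Q* = √(2DS/H); rearrange for the unknown.
From Q* = √(2DS/H): D = Q*²H / (2S) = 579.3² × 26.7 / (2 × 173) = 25896.568.

D ≈ 25,897 boards per year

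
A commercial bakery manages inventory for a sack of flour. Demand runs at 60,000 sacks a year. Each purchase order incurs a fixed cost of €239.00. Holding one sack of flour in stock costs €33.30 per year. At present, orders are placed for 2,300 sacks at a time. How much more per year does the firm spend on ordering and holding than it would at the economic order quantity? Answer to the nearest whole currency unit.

Extra cost ≈ €13,626 per year

EOQ = √(2DS/H) = √(2 × 60,000 × 239 / 33.3) ≈ 928.04.
Cost at Q* = (D/Q*)S + (Q*/2)H = √(2DSH) ≈ €30,903.79.
Cost at Q = 2,300: (60,000/2,300)×239 + (2,300/2)×33.3 = €6,234.78 + €38,295.00 = €44,529.78.
Excess = €44,529.78 − €30,903.79 = €13,626.00.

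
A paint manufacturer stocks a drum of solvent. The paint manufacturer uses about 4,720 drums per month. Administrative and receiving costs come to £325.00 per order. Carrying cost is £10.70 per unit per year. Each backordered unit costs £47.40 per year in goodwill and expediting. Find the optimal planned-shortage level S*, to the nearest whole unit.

S* ≈ 378 drums

Annual demand D = 4,720 × 12 = 56,640.
With planned backorders, Q* = √(2DS/H) · √((H+B)/B).
√(2DS/H) = √(2 × 56,640 × 325 / 10.7) = 1854.925.
√((H+B)/B) = √((10.7+47.4)/47.4) = 1.1071.
Q* ≈ 2053.645.
S* = Q* · H/(H+B) = 2053.645 × 10.7/58.1 ≈ 378.210.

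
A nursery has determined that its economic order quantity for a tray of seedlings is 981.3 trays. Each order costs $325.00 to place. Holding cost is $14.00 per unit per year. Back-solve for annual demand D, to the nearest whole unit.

The basic EOQ model gives Q* = √(2DS/H); rearrange for the unknown.
From Q* = √(2DS/H): D = Q*²H / (2S) = 981.3² × 14 / (2 × 325) = 20740.455.

D ≈ 20,740 trays per year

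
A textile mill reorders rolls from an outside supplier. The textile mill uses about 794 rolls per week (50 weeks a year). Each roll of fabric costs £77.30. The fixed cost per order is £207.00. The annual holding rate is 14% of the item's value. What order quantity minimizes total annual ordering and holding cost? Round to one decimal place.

Annual demand D = 794 × 50 = 39,700.
Holding cost H = 0.14 × £77.30 = £10.8220 per unit per year.
EOQ = √(2DS / H) = √(2 × 39,700 × 207 / 10.822).
= √(16,435,800 / 10.822) = √1,518,739.6045 ≈ 1232.372.

Q* ≈ 1,232.4 rolls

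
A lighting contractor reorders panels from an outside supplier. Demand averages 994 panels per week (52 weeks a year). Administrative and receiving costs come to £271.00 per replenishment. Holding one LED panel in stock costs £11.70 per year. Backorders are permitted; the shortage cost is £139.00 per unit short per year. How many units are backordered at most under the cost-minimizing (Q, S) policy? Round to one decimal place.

S* ≈ 125.1 panels

Annual demand D = 994 × 52 = 51,688.
With planned backorders, Q* = √(2DS/H) · √((H+B)/B).
√(2DS/H) = √(2 × 51,688 × 271 / 11.7) = 1547.396.
√((H+B)/B) = √((11.7+139)/139) = 1.0412.
Q* ≈ 1611.205.
S* = Q* · H/(H+B) = 1611.205 × 11.7/150.7 ≈ 125.090.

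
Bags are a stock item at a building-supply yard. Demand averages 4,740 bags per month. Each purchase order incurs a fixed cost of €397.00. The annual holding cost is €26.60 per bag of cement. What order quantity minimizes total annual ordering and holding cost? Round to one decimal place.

Q* ≈ 1,303.0 bags

Annual demand D = 4,740 × 12 = 56,880.
EOQ = √(2DS / H) = √(2 × 56,880 × 397 / 26.6).
= √(45,162,720 / 26.6) = √1,697,846.6165 ≈ 1303.014.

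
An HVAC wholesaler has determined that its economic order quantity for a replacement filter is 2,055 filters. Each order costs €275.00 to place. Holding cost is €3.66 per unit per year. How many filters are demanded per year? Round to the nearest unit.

Invert the EOQ relation Q*² = 2DS/H.
From Q* = √(2DS/H): D = Q*²H / (2S) = 2,055² × 3.66 / (2 × 275) = 28102.312.

D ≈ 28,102 filters per year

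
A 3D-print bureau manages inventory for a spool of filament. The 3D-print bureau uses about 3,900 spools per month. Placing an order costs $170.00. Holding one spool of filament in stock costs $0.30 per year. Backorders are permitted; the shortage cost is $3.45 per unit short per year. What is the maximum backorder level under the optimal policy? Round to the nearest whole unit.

S* ≈ 607 spools

Annual demand D = 3,900 × 12 = 46,800.
With planned backorders, Q* = √(2DS/H) · √((H+B)/B).
√(2DS/H) = √(2 × 46,800 × 170 / 0.3) = 7282.857.
√((H+B)/B) = √((0.3+3.45)/3.45) = 1.0426.
Q* ≈ 7592.903.
S* = Q* · H/(H+B) = 7592.903 × 0.3/3.75 ≈ 607.432.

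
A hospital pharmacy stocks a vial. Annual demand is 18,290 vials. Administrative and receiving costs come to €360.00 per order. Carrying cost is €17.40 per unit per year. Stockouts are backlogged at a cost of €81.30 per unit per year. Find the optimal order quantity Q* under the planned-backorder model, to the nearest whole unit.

Q* ≈ 959 vials

With planned backorders, Q* = √(2DS/H) · √((H+B)/B).
√(2DS/H) = √(2 × 18,290 × 360 / 17.4) = 869.958.
√((H+B)/B) = √((17.4+81.3)/81.3) = 1.1018.
Q* ≈ 958.543.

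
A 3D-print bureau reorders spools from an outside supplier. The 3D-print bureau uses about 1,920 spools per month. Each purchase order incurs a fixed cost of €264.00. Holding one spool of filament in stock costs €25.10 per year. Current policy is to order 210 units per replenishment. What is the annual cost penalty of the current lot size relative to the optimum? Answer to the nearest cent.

Extra cost ≈ €14,125.96 per year

Annual demand D = 1,920 × 12 = 23,040.
EOQ = √(2DS/H) = √(2 × 23,040 × 264 / 25.1) ≈ 696.18.
Cost at Q* = (D/Q*)S + (Q*/2)H = √(2DSH) ≈ €17,474.11.
Cost at Q = 210: (23,040/210)×264 + (210/2)×25.1 = €28,964.57 + €2,635.50 = €31,600.07.
Excess = €31,600.07 − €17,474.11 = €14,125.96.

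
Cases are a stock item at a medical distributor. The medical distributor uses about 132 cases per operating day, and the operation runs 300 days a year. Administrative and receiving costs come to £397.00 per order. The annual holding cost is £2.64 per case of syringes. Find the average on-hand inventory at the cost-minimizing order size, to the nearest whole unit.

Annual demand D = 132 × 300 = 39,600.
Q* = √(2DS/H) = √(2 × 39,600 × 397 / 2.64) ≈ 3451.09.
Average inventory = Q*/2 ≈ 3451.09 / 2 = 1725.543.

Average inventory ≈ 1,726 cases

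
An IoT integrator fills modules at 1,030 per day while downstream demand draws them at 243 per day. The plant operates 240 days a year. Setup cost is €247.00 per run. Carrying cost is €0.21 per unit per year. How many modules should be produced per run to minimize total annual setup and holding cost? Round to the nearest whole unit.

Q* ≈ 13,400 modules

Annual demand D = 243 × 240 = 58,320.
Production build-up factor (1 − d/p) = 1 − 243/1,030 = 0.7641.
Q* = √(2DS / (H(1 − d/p))) = √(2 × 58,320 × 247 / (0.21 × 0.7641)).
= √(28,810,080 / 0.1605) ≈ 13399.662.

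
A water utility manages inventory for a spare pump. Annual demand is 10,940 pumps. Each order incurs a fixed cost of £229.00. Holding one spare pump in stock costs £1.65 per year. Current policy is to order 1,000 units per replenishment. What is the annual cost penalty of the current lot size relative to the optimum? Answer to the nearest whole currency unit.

Extra cost ≈ £455 per year

EOQ = √(2DS/H) = √(2 × 10,940 × 229 / 1.65) ≈ 1742.61.
Cost at Q* = (D/Q*)S + (Q*/2)H = √(2DSH) ≈ £2,875.30.
Cost at Q = 1,000: (10,940/1,000)×229 + (1,000/2)×1.65 = £2,505.26 + £825.00 = £3,330.26.
Excess = £3,330.26 − £2,875.30 = £454.96.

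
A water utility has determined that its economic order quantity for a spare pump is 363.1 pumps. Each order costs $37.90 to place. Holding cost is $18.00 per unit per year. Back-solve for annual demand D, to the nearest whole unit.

Squaring Q* = √(2DS/H) gives Q*² = 2DS/H.
From Q* = √(2DS/H): D = Q*²H / (2S) = 363.1² × 18 / (2 × 37.9) = 31308.034.

D ≈ 31,308 pumps per year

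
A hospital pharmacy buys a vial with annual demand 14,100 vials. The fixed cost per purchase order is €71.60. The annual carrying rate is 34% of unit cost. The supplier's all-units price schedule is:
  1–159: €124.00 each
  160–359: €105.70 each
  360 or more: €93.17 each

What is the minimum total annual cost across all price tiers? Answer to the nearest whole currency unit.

TC* ≈ €1,322,203

Holding cost per unit per year at price C is H = 0.34·C.
For each price level, check whether its EOQ is feasible; otherwise the best quantity at that price is the breakpoint.
Tier 1 (€124.00): EOQ = 218.8 exceeds tier's upper bound 159, so this tier is dominated.
EOQ at €105.70 = 237.0 (feasible in tier 2): TC = 14,100×€105.70 + (14,100/237.0)×71.6 + (237.0/2)×0.34×€105.70 = €1,498,888.40.
EOQ at €93.17 = 252.5 < 360, so use break Q=360: TC = 14,100×€93.17 + (14,100/360.0)×71.6 + (360.0/2)×0.34×€93.17 = €1,322,203.34.
Lowest total cost among the candidates is at Q = 360.0.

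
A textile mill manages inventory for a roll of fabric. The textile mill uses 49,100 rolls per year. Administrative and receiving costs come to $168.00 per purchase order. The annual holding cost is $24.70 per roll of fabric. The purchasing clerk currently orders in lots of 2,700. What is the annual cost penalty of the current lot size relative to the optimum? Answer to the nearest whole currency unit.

EOQ = √(2DS/H) = √(2 × 49,100 × 168 / 24.7) ≈ 817.26.
Cost at Q* = (D/Q*)S + (Q*/2)H = √(2DSH) ≈ $20,186.40.
Cost at Q = 2,700: (49,100/2,700)×168 + (2,700/2)×24.7 = $3,055.11 + $33,345.00 = $36,400.11.
Excess = $36,400.11 − $20,186.40 = $16,213.71.

Extra cost ≈ $16,214 per year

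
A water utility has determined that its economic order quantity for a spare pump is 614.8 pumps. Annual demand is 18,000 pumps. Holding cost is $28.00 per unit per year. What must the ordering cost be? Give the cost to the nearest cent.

S ≈ $293.98

Squaring Q* = √(2DS/H) gives Q*² = 2DS/H.
From Q* = √(2DS/H): S = Q*²H / (2D) = 614.8² × 28 / (2 × 18,000) = 293.9837.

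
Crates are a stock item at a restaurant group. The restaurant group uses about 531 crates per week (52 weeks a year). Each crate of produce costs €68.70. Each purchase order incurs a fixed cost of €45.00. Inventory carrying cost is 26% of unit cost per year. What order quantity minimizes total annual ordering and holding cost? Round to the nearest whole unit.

Q* ≈ 373 crates

Annual demand D = 531 × 52 = 27,612.
Holding cost H = 0.26 × €68.70 = €17.8620 per unit per year.
EOQ = √(2DS / H) = √(2 × 27,612 × 45 / 17.862).
= √(2,485,080 / 17.862) = √139,126.6376 ≈ 372.997.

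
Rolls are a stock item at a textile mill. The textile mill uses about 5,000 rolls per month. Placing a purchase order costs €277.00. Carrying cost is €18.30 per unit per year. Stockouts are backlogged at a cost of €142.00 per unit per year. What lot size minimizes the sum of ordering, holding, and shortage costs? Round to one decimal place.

Annual demand D = 5,000 × 12 = 60,000.
With planned backorders, Q* = √(2DS/H) · √((H+B)/B).
√(2DS/H) = √(2 × 60,000 × 277 / 18.3) = 1347.736.
√((H+B)/B) = √((18.3+142)/142) = 1.0625.
Q* ≈ 1431.949.

Q* ≈ 1,431.9 rolls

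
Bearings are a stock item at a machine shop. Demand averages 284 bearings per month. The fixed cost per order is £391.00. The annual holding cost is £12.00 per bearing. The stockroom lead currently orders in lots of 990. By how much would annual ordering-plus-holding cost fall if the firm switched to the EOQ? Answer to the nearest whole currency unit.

Extra cost ≈ £1,631 per year

Annual demand D = 284 × 12 = 3,408.
EOQ = √(2DS/H) = √(2 × 3,408 × 391 / 12) ≈ 471.26.
Cost at Q* = (D/Q*)S + (Q*/2)H = √(2DSH) ≈ £5,655.15.
Cost at Q = 990: (3,408/990)×391 + (990/2)×12 = £1,345.99 + £5,940.00 = £7,285.99.
Excess = £7,285.99 − £5,655.15 = £1,630.84.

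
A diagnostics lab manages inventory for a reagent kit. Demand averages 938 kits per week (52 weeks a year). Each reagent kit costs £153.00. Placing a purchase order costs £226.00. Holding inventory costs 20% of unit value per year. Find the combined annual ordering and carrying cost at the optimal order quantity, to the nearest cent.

Annual demand D = 938 × 52 = 48,776.
Holding cost H = 0.20 × £153.00 = £30.6000 per unit per year.
Q* = √(2DS/H) = √(2 × 48,776 × 226 / 30.6) ≈ 848.81.
At Q*, ordering cost (D/Q*)S equals holding cost (Q*/2)H, each = √(DSH/2).
Minimum total = √(2DSH) = √(2 × 48,776 × 226 × 30.6) ≈ 25973.652.

TC* ≈ £25,973.65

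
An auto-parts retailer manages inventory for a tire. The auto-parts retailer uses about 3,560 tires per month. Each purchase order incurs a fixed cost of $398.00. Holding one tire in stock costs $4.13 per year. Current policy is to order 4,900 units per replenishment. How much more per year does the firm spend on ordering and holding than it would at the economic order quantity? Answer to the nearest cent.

Extra cost ≈ $1,737.62 per year

Annual demand D = 3,560 × 12 = 42,720.
EOQ = √(2DS/H) = √(2 × 42,720 × 398 / 4.13) ≈ 2869.44.
Cost at Q* = (D/Q*)S + (Q*/2)H = √(2DSH) ≈ $11,850.79.
Cost at Q = 4,900: (42,720/4,900)×398 + (4,900/2)×4.13 = $3,469.91 + $10,118.50 = $13,588.41.
Excess = $13,588.41 − $11,850.79 = $1,737.62.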